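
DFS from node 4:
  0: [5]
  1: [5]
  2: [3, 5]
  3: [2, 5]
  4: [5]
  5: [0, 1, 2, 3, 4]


Visit 4, push [5]
Visit 5, push [3, 2, 1, 0]
Visit 0, push []
Visit 1, push []
Visit 2, push [3]
Visit 3, push []

DFS order: [4, 5, 0, 1, 2, 3]


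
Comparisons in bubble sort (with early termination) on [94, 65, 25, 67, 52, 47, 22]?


Algorithm: bubble sort (with early termination)
Input: [94, 65, 25, 67, 52, 47, 22]
Sorted: [22, 25, 47, 52, 65, 67, 94]

21


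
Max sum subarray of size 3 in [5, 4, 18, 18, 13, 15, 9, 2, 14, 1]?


[0:3]: 27
[1:4]: 40
[2:5]: 49
[3:6]: 46
[4:7]: 37
[5:8]: 26
[6:9]: 25
[7:10]: 17

Max: 49 at [2:5]


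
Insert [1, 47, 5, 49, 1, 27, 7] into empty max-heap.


Insert 1: [1]
Insert 47: [47, 1]
Insert 5: [47, 1, 5]
Insert 49: [49, 47, 5, 1]
Insert 1: [49, 47, 5, 1, 1]
Insert 27: [49, 47, 27, 1, 1, 5]
Insert 7: [49, 47, 27, 1, 1, 5, 7]

Final heap: [49, 47, 27, 1, 1, 5, 7]


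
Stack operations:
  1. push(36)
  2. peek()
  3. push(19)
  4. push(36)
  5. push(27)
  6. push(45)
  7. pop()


push(36) -> [36]
peek()->36
push(19) -> [36, 19]
push(36) -> [36, 19, 36]
push(27) -> [36, 19, 36, 27]
push(45) -> [36, 19, 36, 27, 45]
pop()->45, [36, 19, 36, 27]

Final stack: [36, 19, 36, 27]


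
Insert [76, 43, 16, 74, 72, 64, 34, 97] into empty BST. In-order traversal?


Insert 76: root
Insert 43: L from 76
Insert 16: L from 76 -> L from 43
Insert 74: L from 76 -> R from 43
Insert 72: L from 76 -> R from 43 -> L from 74
Insert 64: L from 76 -> R from 43 -> L from 74 -> L from 72
Insert 34: L from 76 -> L from 43 -> R from 16
Insert 97: R from 76

In-order: [16, 34, 43, 64, 72, 74, 76, 97]


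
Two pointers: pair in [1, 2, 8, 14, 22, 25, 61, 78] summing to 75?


lo=0(1)+hi=7(78)=79
lo=0(1)+hi=6(61)=62
lo=1(2)+hi=6(61)=63
lo=2(8)+hi=6(61)=69
lo=3(14)+hi=6(61)=75

Yes: 14+61=75


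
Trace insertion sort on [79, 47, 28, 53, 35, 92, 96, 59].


Initial: [79, 47, 28, 53, 35, 92, 96, 59]
Insert 47: [47, 79, 28, 53, 35, 92, 96, 59]
Insert 28: [28, 47, 79, 53, 35, 92, 96, 59]
Insert 53: [28, 47, 53, 79, 35, 92, 96, 59]
Insert 35: [28, 35, 47, 53, 79, 92, 96, 59]
Insert 92: [28, 35, 47, 53, 79, 92, 96, 59]
Insert 96: [28, 35, 47, 53, 79, 92, 96, 59]
Insert 59: [28, 35, 47, 53, 59, 79, 92, 96]

Sorted: [28, 35, 47, 53, 59, 79, 92, 96]


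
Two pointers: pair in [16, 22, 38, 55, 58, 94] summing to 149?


lo=0(16)+hi=5(94)=110
lo=1(22)+hi=5(94)=116
lo=2(38)+hi=5(94)=132
lo=3(55)+hi=5(94)=149

Yes: 55+94=149


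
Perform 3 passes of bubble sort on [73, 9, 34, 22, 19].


Initial: [73, 9, 34, 22, 19]
Pass 1: [9, 34, 22, 19, 73] (4 swaps)
Pass 2: [9, 22, 19, 34, 73] (2 swaps)
Pass 3: [9, 19, 22, 34, 73] (1 swaps)

After 3 passes: [9, 19, 22, 34, 73]


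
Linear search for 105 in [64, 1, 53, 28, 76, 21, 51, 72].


i=0: 64!=105
i=1: 1!=105
i=2: 53!=105
i=3: 28!=105
i=4: 76!=105
i=5: 21!=105
i=6: 51!=105
i=7: 72!=105

Not found, 8 comps


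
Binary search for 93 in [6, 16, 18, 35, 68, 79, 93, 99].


Step 1: lo=0, hi=7, mid=3, val=35
Step 2: lo=4, hi=7, mid=5, val=79
Step 3: lo=6, hi=7, mid=6, val=93

Found at index 6


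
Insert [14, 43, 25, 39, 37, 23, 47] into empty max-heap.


Insert 14: [14]
Insert 43: [43, 14]
Insert 25: [43, 14, 25]
Insert 39: [43, 39, 25, 14]
Insert 37: [43, 39, 25, 14, 37]
Insert 23: [43, 39, 25, 14, 37, 23]
Insert 47: [47, 39, 43, 14, 37, 23, 25]

Final heap: [47, 39, 43, 14, 37, 23, 25]


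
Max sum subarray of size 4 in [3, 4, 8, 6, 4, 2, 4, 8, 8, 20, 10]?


[0:4]: 21
[1:5]: 22
[2:6]: 20
[3:7]: 16
[4:8]: 18
[5:9]: 22
[6:10]: 40
[7:11]: 46

Max: 46 at [7:11]


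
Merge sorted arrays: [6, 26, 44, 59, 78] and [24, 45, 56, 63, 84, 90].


Take 6 from A
Take 24 from B
Take 26 from A
Take 44 from A
Take 45 from B
Take 56 from B
Take 59 from A
Take 63 from B
Take 78 from A

Merged: [6, 24, 26, 44, 45, 56, 59, 63, 78, 84, 90]


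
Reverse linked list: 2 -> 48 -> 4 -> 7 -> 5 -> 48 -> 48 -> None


Step 1: curr=2, set curr.next=prev(None) | reversed so far: 2
Step 2: curr=48, set curr.next=prev(2) | reversed so far: 48 -> 2
Step 3: curr=4, set curr.next=prev(48) | reversed so far: 4 -> 48 -> 2
Step 4: curr=7, set curr.next=prev(4) | reversed so far: 7 -> 4 -> 48 -> 2
Step 5: curr=5, set curr.next=prev(7) | reversed so far: 5 -> 7 -> 4 -> 48 -> 2
Step 6: curr=48, set curr.next=prev(5) | reversed so far: 48 -> 5 -> 7 -> 4 -> 48 -> 2
Step 7: curr=48, set curr.next=prev(48) | reversed so far: 48 -> 48 -> 5 -> 7 -> 4 -> 48 -> 2

48 -> 48 -> 5 -> 7 -> 4 -> 48 -> 2 -> None


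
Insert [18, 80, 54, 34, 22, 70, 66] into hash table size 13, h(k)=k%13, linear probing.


Insert 18: h=5 -> slot 5
Insert 80: h=2 -> slot 2
Insert 54: h=2, 1 probes -> slot 3
Insert 34: h=8 -> slot 8
Insert 22: h=9 -> slot 9
Insert 70: h=5, 1 probes -> slot 6
Insert 66: h=1 -> slot 1

Table: [None, 66, 80, 54, None, 18, 70, None, 34, 22, None, None, None]


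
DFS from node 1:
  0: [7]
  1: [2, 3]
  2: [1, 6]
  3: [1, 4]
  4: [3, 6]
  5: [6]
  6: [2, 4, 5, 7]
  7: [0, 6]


Visit 1, push [3, 2]
Visit 2, push [6]
Visit 6, push [7, 5, 4]
Visit 4, push [3]
Visit 3, push []
Visit 5, push []
Visit 7, push [0]
Visit 0, push []

DFS order: [1, 2, 6, 4, 3, 5, 7, 0]


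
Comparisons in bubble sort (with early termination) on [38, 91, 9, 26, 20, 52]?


Algorithm: bubble sort (with early termination)
Input: [38, 91, 9, 26, 20, 52]
Sorted: [9, 20, 26, 38, 52, 91]

14


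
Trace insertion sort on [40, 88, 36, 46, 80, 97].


Initial: [40, 88, 36, 46, 80, 97]
Insert 88: [40, 88, 36, 46, 80, 97]
Insert 36: [36, 40, 88, 46, 80, 97]
Insert 46: [36, 40, 46, 88, 80, 97]
Insert 80: [36, 40, 46, 80, 88, 97]
Insert 97: [36, 40, 46, 80, 88, 97]

Sorted: [36, 40, 46, 80, 88, 97]


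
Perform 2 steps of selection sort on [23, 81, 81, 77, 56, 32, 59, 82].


Initial: [23, 81, 81, 77, 56, 32, 59, 82]
Step 1: min=23 at 0
  Swap: [23, 81, 81, 77, 56, 32, 59, 82]
Step 2: min=32 at 5
  Swap: [23, 32, 81, 77, 56, 81, 59, 82]

After 2 steps: [23, 32, 81, 77, 56, 81, 59, 82]


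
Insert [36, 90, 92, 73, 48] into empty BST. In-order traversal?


Insert 36: root
Insert 90: R from 36
Insert 92: R from 36 -> R from 90
Insert 73: R from 36 -> L from 90
Insert 48: R from 36 -> L from 90 -> L from 73

In-order: [36, 48, 73, 90, 92]


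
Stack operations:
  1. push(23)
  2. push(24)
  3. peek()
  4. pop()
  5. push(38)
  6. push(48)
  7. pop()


push(23) -> [23]
push(24) -> [23, 24]
peek()->24
pop()->24, [23]
push(38) -> [23, 38]
push(48) -> [23, 38, 48]
pop()->48, [23, 38]

Final stack: [23, 38]


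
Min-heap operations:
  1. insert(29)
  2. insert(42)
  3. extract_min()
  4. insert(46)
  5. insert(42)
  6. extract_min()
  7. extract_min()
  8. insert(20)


insert(29) -> [29]
insert(42) -> [29, 42]
extract_min()->29, [42]
insert(46) -> [42, 46]
insert(42) -> [42, 46, 42]
extract_min()->42, [42, 46]
extract_min()->42, [46]
insert(20) -> [20, 46]

Final heap: [20, 46]


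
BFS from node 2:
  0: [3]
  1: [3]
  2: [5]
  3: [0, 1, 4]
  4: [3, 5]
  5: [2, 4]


Visit 2, enqueue [5]
Visit 5, enqueue [4]
Visit 4, enqueue [3]
Visit 3, enqueue [0, 1]
Visit 0, enqueue []
Visit 1, enqueue []

BFS order: [2, 5, 4, 3, 0, 1]


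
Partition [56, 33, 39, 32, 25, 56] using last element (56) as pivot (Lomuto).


Pivot: 56
  56 <= 56: advance i (no swap)
  33 <= 56: advance i (no swap)
  39 <= 56: advance i (no swap)
  32 <= 56: advance i (no swap)
  25 <= 56: advance i (no swap)
Place pivot at 5: [56, 33, 39, 32, 25, 56]

Partitioned: [56, 33, 39, 32, 25, 56]


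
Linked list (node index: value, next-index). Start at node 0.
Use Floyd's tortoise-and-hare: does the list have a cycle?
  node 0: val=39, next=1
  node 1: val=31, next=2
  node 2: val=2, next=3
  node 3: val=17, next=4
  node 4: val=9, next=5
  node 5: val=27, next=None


Floyd's tortoise (slow, +1) and hare (fast, +2):
  init: slow=0, fast=0
  step 1: slow=1, fast=2
  step 2: slow=2, fast=4
  step 3: fast 4->5->None, no cycle

Cycle: no


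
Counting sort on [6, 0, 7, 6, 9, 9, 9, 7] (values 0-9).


Input: [6, 0, 7, 6, 9, 9, 9, 7]
Counts: [1, 0, 0, 0, 0, 0, 2, 2, 0, 3]

Sorted: [0, 6, 6, 7, 7, 9, 9, 9]


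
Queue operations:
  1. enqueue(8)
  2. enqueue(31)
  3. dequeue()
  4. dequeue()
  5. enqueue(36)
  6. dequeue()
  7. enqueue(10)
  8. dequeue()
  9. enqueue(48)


enqueue(8) -> [8]
enqueue(31) -> [8, 31]
dequeue()->8, [31]
dequeue()->31, []
enqueue(36) -> [36]
dequeue()->36, []
enqueue(10) -> [10]
dequeue()->10, []
enqueue(48) -> [48]

Final queue: [48]


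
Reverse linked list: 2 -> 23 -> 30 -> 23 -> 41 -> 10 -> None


Step 1: curr=2, set curr.next=prev(None) | reversed so far: 2
Step 2: curr=23, set curr.next=prev(2) | reversed so far: 23 -> 2
Step 3: curr=30, set curr.next=prev(23) | reversed so far: 30 -> 23 -> 2
Step 4: curr=23, set curr.next=prev(30) | reversed so far: 23 -> 30 -> 23 -> 2
Step 5: curr=41, set curr.next=prev(23) | reversed so far: 41 -> 23 -> 30 -> 23 -> 2
Step 6: curr=10, set curr.next=prev(41) | reversed so far: 10 -> 41 -> 23 -> 30 -> 23 -> 2

10 -> 41 -> 23 -> 30 -> 23 -> 2 -> None


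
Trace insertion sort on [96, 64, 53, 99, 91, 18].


Initial: [96, 64, 53, 99, 91, 18]
Insert 64: [64, 96, 53, 99, 91, 18]
Insert 53: [53, 64, 96, 99, 91, 18]
Insert 99: [53, 64, 96, 99, 91, 18]
Insert 91: [53, 64, 91, 96, 99, 18]
Insert 18: [18, 53, 64, 91, 96, 99]

Sorted: [18, 53, 64, 91, 96, 99]


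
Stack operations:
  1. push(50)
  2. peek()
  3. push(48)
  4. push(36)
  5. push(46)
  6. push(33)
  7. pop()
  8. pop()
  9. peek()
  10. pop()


push(50) -> [50]
peek()->50
push(48) -> [50, 48]
push(36) -> [50, 48, 36]
push(46) -> [50, 48, 36, 46]
push(33) -> [50, 48, 36, 46, 33]
pop()->33, [50, 48, 36, 46]
pop()->46, [50, 48, 36]
peek()->36
pop()->36, [50, 48]

Final stack: [50, 48]


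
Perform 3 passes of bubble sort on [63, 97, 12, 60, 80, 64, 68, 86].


Initial: [63, 97, 12, 60, 80, 64, 68, 86]
Pass 1: [63, 12, 60, 80, 64, 68, 86, 97] (6 swaps)
Pass 2: [12, 60, 63, 64, 68, 80, 86, 97] (4 swaps)
Pass 3: [12, 60, 63, 64, 68, 80, 86, 97] (0 swaps)

After 3 passes: [12, 60, 63, 64, 68, 80, 86, 97]


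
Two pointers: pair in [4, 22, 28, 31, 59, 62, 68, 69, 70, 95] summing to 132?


lo=0(4)+hi=9(95)=99
lo=1(22)+hi=9(95)=117
lo=2(28)+hi=9(95)=123
lo=3(31)+hi=9(95)=126
lo=4(59)+hi=9(95)=154
lo=4(59)+hi=8(70)=129
lo=5(62)+hi=8(70)=132

Yes: 62+70=132


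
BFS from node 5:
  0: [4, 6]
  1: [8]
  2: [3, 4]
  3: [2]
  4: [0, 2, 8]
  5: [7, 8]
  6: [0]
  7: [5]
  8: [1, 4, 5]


Visit 5, enqueue [7, 8]
Visit 7, enqueue []
Visit 8, enqueue [1, 4]
Visit 1, enqueue []
Visit 4, enqueue [0, 2]
Visit 0, enqueue [6]
Visit 2, enqueue [3]
Visit 6, enqueue []
Visit 3, enqueue []

BFS order: [5, 7, 8, 1, 4, 0, 2, 6, 3]


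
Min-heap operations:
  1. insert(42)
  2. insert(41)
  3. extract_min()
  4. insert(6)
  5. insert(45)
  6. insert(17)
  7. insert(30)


insert(42) -> [42]
insert(41) -> [41, 42]
extract_min()->41, [42]
insert(6) -> [6, 42]
insert(45) -> [6, 42, 45]
insert(17) -> [6, 17, 45, 42]
insert(30) -> [6, 17, 45, 42, 30]

Final heap: [6, 17, 45, 42, 30]


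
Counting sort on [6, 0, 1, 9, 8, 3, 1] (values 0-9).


Input: [6, 0, 1, 9, 8, 3, 1]
Counts: [1, 2, 0, 1, 0, 0, 1, 0, 1, 1]

Sorted: [0, 1, 1, 3, 6, 8, 9]


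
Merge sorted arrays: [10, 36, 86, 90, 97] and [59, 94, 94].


Take 10 from A
Take 36 from A
Take 59 from B
Take 86 from A
Take 90 from A
Take 94 from B
Take 94 from B

Merged: [10, 36, 59, 86, 90, 94, 94, 97]


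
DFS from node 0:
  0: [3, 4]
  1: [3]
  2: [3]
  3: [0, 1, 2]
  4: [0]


Visit 0, push [4, 3]
Visit 3, push [2, 1]
Visit 1, push []
Visit 2, push []
Visit 4, push []

DFS order: [0, 3, 1, 2, 4]


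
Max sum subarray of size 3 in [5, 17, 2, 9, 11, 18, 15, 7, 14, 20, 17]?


[0:3]: 24
[1:4]: 28
[2:5]: 22
[3:6]: 38
[4:7]: 44
[5:8]: 40
[6:9]: 36
[7:10]: 41
[8:11]: 51

Max: 51 at [8:11]


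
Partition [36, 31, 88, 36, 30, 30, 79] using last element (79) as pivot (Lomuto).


Pivot: 79
  36 <= 79: advance i (no swap)
  31 <= 79: advance i (no swap)
  36 <= 79: swap -> [36, 31, 36, 88, 30, 30, 79]
  30 <= 79: swap -> [36, 31, 36, 30, 88, 30, 79]
  30 <= 79: swap -> [36, 31, 36, 30, 30, 88, 79]
Place pivot at 5: [36, 31, 36, 30, 30, 79, 88]

Partitioned: [36, 31, 36, 30, 30, 79, 88]


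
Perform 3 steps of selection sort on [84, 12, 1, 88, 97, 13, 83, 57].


Initial: [84, 12, 1, 88, 97, 13, 83, 57]
Step 1: min=1 at 2
  Swap: [1, 12, 84, 88, 97, 13, 83, 57]
Step 2: min=12 at 1
  Swap: [1, 12, 84, 88, 97, 13, 83, 57]
Step 3: min=13 at 5
  Swap: [1, 12, 13, 88, 97, 84, 83, 57]

After 3 steps: [1, 12, 13, 88, 97, 84, 83, 57]


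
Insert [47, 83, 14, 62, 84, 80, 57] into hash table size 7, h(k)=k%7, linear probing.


Insert 47: h=5 -> slot 5
Insert 83: h=6 -> slot 6
Insert 14: h=0 -> slot 0
Insert 62: h=6, 2 probes -> slot 1
Insert 84: h=0, 2 probes -> slot 2
Insert 80: h=3 -> slot 3
Insert 57: h=1, 3 probes -> slot 4

Table: [14, 62, 84, 80, 57, 47, 83]


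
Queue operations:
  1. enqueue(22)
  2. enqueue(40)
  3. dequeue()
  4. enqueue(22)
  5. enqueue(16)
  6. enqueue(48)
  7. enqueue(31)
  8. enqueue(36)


enqueue(22) -> [22]
enqueue(40) -> [22, 40]
dequeue()->22, [40]
enqueue(22) -> [40, 22]
enqueue(16) -> [40, 22, 16]
enqueue(48) -> [40, 22, 16, 48]
enqueue(31) -> [40, 22, 16, 48, 31]
enqueue(36) -> [40, 22, 16, 48, 31, 36]

Final queue: [40, 22, 16, 48, 31, 36]


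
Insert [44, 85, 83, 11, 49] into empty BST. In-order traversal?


Insert 44: root
Insert 85: R from 44
Insert 83: R from 44 -> L from 85
Insert 11: L from 44
Insert 49: R from 44 -> L from 85 -> L from 83

In-order: [11, 44, 49, 83, 85]


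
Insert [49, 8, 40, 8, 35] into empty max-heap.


Insert 49: [49]
Insert 8: [49, 8]
Insert 40: [49, 8, 40]
Insert 8: [49, 8, 40, 8]
Insert 35: [49, 35, 40, 8, 8]

Final heap: [49, 35, 40, 8, 8]


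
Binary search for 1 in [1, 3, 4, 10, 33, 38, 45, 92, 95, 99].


Step 1: lo=0, hi=9, mid=4, val=33
Step 2: lo=0, hi=3, mid=1, val=3
Step 3: lo=0, hi=0, mid=0, val=1

Found at index 0


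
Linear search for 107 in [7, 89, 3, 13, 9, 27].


i=0: 7!=107
i=1: 89!=107
i=2: 3!=107
i=3: 13!=107
i=4: 9!=107
i=5: 27!=107

Not found, 6 comps


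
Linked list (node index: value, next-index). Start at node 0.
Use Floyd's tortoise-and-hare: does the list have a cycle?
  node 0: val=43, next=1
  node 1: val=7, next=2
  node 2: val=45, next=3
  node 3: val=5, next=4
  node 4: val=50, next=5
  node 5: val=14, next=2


Floyd's tortoise (slow, +1) and hare (fast, +2):
  init: slow=0, fast=0
  step 1: slow=1, fast=2
  step 2: slow=2, fast=4
  step 3: slow=3, fast=2
  step 4: slow=4, fast=4
  slow == fast at node 4: cycle detected

Cycle: yes


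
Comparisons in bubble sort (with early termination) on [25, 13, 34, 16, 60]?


Algorithm: bubble sort (with early termination)
Input: [25, 13, 34, 16, 60]
Sorted: [13, 16, 25, 34, 60]

9


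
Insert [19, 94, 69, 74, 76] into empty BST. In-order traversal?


Insert 19: root
Insert 94: R from 19
Insert 69: R from 19 -> L from 94
Insert 74: R from 19 -> L from 94 -> R from 69
Insert 76: R from 19 -> L from 94 -> R from 69 -> R from 74

In-order: [19, 69, 74, 76, 94]


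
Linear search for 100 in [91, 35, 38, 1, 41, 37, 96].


i=0: 91!=100
i=1: 35!=100
i=2: 38!=100
i=3: 1!=100
i=4: 41!=100
i=5: 37!=100
i=6: 96!=100

Not found, 7 comps


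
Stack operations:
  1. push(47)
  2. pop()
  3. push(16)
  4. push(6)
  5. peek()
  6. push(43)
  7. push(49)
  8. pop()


push(47) -> [47]
pop()->47, []
push(16) -> [16]
push(6) -> [16, 6]
peek()->6
push(43) -> [16, 6, 43]
push(49) -> [16, 6, 43, 49]
pop()->49, [16, 6, 43]

Final stack: [16, 6, 43]


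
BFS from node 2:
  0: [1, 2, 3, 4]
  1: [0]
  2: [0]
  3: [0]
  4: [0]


Visit 2, enqueue [0]
Visit 0, enqueue [1, 3, 4]
Visit 1, enqueue []
Visit 3, enqueue []
Visit 4, enqueue []

BFS order: [2, 0, 1, 3, 4]


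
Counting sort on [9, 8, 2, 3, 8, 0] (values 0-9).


Input: [9, 8, 2, 3, 8, 0]
Counts: [1, 0, 1, 1, 0, 0, 0, 0, 2, 1]

Sorted: [0, 2, 3, 8, 8, 9]


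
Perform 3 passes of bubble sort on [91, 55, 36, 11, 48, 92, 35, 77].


Initial: [91, 55, 36, 11, 48, 92, 35, 77]
Pass 1: [55, 36, 11, 48, 91, 35, 77, 92] (6 swaps)
Pass 2: [36, 11, 48, 55, 35, 77, 91, 92] (5 swaps)
Pass 3: [11, 36, 48, 35, 55, 77, 91, 92] (2 swaps)

After 3 passes: [11, 36, 48, 35, 55, 77, 91, 92]


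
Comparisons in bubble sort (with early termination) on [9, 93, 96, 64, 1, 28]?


Algorithm: bubble sort (with early termination)
Input: [9, 93, 96, 64, 1, 28]
Sorted: [1, 9, 28, 64, 93, 96]

15


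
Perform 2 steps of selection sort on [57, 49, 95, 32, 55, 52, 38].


Initial: [57, 49, 95, 32, 55, 52, 38]
Step 1: min=32 at 3
  Swap: [32, 49, 95, 57, 55, 52, 38]
Step 2: min=38 at 6
  Swap: [32, 38, 95, 57, 55, 52, 49]

After 2 steps: [32, 38, 95, 57, 55, 52, 49]


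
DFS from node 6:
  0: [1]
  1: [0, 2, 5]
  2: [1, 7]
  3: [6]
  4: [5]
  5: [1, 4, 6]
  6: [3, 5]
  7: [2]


Visit 6, push [5, 3]
Visit 3, push []
Visit 5, push [4, 1]
Visit 1, push [2, 0]
Visit 0, push []
Visit 2, push [7]
Visit 7, push []
Visit 4, push []

DFS order: [6, 3, 5, 1, 0, 2, 7, 4]


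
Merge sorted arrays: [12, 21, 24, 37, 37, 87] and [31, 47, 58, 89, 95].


Take 12 from A
Take 21 from A
Take 24 from A
Take 31 from B
Take 37 from A
Take 37 from A
Take 47 from B
Take 58 from B
Take 87 from A

Merged: [12, 21, 24, 31, 37, 37, 47, 58, 87, 89, 95]


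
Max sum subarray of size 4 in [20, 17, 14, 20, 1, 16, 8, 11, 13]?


[0:4]: 71
[1:5]: 52
[2:6]: 51
[3:7]: 45
[4:8]: 36
[5:9]: 48

Max: 71 at [0:4]


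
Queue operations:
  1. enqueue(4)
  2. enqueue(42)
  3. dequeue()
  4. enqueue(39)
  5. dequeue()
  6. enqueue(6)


enqueue(4) -> [4]
enqueue(42) -> [4, 42]
dequeue()->4, [42]
enqueue(39) -> [42, 39]
dequeue()->42, [39]
enqueue(6) -> [39, 6]

Final queue: [39, 6]


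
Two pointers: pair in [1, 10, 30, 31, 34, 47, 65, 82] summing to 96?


lo=0(1)+hi=7(82)=83
lo=1(10)+hi=7(82)=92
lo=2(30)+hi=7(82)=112
lo=2(30)+hi=6(65)=95
lo=3(31)+hi=6(65)=96

Yes: 31+65=96


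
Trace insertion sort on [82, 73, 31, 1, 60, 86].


Initial: [82, 73, 31, 1, 60, 86]
Insert 73: [73, 82, 31, 1, 60, 86]
Insert 31: [31, 73, 82, 1, 60, 86]
Insert 1: [1, 31, 73, 82, 60, 86]
Insert 60: [1, 31, 60, 73, 82, 86]
Insert 86: [1, 31, 60, 73, 82, 86]

Sorted: [1, 31, 60, 73, 82, 86]


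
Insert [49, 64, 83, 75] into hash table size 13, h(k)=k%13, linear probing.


Insert 49: h=10 -> slot 10
Insert 64: h=12 -> slot 12
Insert 83: h=5 -> slot 5
Insert 75: h=10, 1 probes -> slot 11

Table: [None, None, None, None, None, 83, None, None, None, None, 49, 75, 64]


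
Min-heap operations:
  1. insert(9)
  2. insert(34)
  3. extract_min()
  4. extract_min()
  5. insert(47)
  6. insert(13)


insert(9) -> [9]
insert(34) -> [9, 34]
extract_min()->9, [34]
extract_min()->34, []
insert(47) -> [47]
insert(13) -> [13, 47]

Final heap: [13, 47]


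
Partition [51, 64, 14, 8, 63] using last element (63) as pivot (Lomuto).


Pivot: 63
  51 <= 63: advance i (no swap)
  14 <= 63: swap -> [51, 14, 64, 8, 63]
  8 <= 63: swap -> [51, 14, 8, 64, 63]
Place pivot at 3: [51, 14, 8, 63, 64]

Partitioned: [51, 14, 8, 63, 64]


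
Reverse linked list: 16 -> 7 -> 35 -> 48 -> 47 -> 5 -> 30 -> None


Step 1: curr=16, set curr.next=prev(None) | reversed so far: 16
Step 2: curr=7, set curr.next=prev(16) | reversed so far: 7 -> 16
Step 3: curr=35, set curr.next=prev(7) | reversed so far: 35 -> 7 -> 16
Step 4: curr=48, set curr.next=prev(35) | reversed so far: 48 -> 35 -> 7 -> 16
Step 5: curr=47, set curr.next=prev(48) | reversed so far: 47 -> 48 -> 35 -> 7 -> 16
Step 6: curr=5, set curr.next=prev(47) | reversed so far: 5 -> 47 -> 48 -> 35 -> 7 -> 16
Step 7: curr=30, set curr.next=prev(5) | reversed so far: 30 -> 5 -> 47 -> 48 -> 35 -> 7 -> 16

30 -> 5 -> 47 -> 48 -> 35 -> 7 -> 16 -> None


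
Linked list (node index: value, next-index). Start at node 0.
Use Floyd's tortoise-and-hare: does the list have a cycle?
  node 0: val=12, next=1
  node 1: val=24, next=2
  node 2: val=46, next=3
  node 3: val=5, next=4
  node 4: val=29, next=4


Floyd's tortoise (slow, +1) and hare (fast, +2):
  init: slow=0, fast=0
  step 1: slow=1, fast=2
  step 2: slow=2, fast=4
  step 3: slow=3, fast=4
  step 4: slow=4, fast=4
  slow == fast at node 4: cycle detected

Cycle: yes


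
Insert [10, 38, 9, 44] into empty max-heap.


Insert 10: [10]
Insert 38: [38, 10]
Insert 9: [38, 10, 9]
Insert 44: [44, 38, 9, 10]

Final heap: [44, 38, 9, 10]


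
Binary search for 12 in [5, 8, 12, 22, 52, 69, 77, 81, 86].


Step 1: lo=0, hi=8, mid=4, val=52
Step 2: lo=0, hi=3, mid=1, val=8
Step 3: lo=2, hi=3, mid=2, val=12

Found at index 2


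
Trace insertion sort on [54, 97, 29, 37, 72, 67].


Initial: [54, 97, 29, 37, 72, 67]
Insert 97: [54, 97, 29, 37, 72, 67]
Insert 29: [29, 54, 97, 37, 72, 67]
Insert 37: [29, 37, 54, 97, 72, 67]
Insert 72: [29, 37, 54, 72, 97, 67]
Insert 67: [29, 37, 54, 67, 72, 97]

Sorted: [29, 37, 54, 67, 72, 97]


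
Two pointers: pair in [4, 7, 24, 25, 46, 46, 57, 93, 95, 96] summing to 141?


lo=0(4)+hi=9(96)=100
lo=1(7)+hi=9(96)=103
lo=2(24)+hi=9(96)=120
lo=3(25)+hi=9(96)=121
lo=4(46)+hi=9(96)=142
lo=4(46)+hi=8(95)=141

Yes: 46+95=141


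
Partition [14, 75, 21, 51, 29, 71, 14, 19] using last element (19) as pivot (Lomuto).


Pivot: 19
  14 <= 19: advance i (no swap)
  14 <= 19: swap -> [14, 14, 21, 51, 29, 71, 75, 19]
Place pivot at 2: [14, 14, 19, 51, 29, 71, 75, 21]

Partitioned: [14, 14, 19, 51, 29, 71, 75, 21]


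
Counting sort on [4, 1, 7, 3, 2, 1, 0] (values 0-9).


Input: [4, 1, 7, 3, 2, 1, 0]
Counts: [1, 2, 1, 1, 1, 0, 0, 1, 0, 0]

Sorted: [0, 1, 1, 2, 3, 4, 7]


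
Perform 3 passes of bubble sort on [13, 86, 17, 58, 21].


Initial: [13, 86, 17, 58, 21]
Pass 1: [13, 17, 58, 21, 86] (3 swaps)
Pass 2: [13, 17, 21, 58, 86] (1 swaps)
Pass 3: [13, 17, 21, 58, 86] (0 swaps)

After 3 passes: [13, 17, 21, 58, 86]


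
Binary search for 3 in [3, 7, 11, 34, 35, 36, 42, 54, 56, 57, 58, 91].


Step 1: lo=0, hi=11, mid=5, val=36
Step 2: lo=0, hi=4, mid=2, val=11
Step 3: lo=0, hi=1, mid=0, val=3

Found at index 0


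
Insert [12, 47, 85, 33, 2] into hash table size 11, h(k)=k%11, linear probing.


Insert 12: h=1 -> slot 1
Insert 47: h=3 -> slot 3
Insert 85: h=8 -> slot 8
Insert 33: h=0 -> slot 0
Insert 2: h=2 -> slot 2

Table: [33, 12, 2, 47, None, None, None, None, 85, None, None]


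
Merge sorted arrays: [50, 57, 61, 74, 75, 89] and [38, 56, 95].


Take 38 from B
Take 50 from A
Take 56 from B
Take 57 from A
Take 61 from A
Take 74 from A
Take 75 from A
Take 89 from A

Merged: [38, 50, 56, 57, 61, 74, 75, 89, 95]


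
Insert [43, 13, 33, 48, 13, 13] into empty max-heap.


Insert 43: [43]
Insert 13: [43, 13]
Insert 33: [43, 13, 33]
Insert 48: [48, 43, 33, 13]
Insert 13: [48, 43, 33, 13, 13]
Insert 13: [48, 43, 33, 13, 13, 13]

Final heap: [48, 43, 33, 13, 13, 13]


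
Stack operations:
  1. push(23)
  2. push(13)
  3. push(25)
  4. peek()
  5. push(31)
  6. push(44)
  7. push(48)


push(23) -> [23]
push(13) -> [23, 13]
push(25) -> [23, 13, 25]
peek()->25
push(31) -> [23, 13, 25, 31]
push(44) -> [23, 13, 25, 31, 44]
push(48) -> [23, 13, 25, 31, 44, 48]

Final stack: [23, 13, 25, 31, 44, 48]


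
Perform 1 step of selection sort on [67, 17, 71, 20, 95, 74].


Initial: [67, 17, 71, 20, 95, 74]
Step 1: min=17 at 1
  Swap: [17, 67, 71, 20, 95, 74]

After 1 step: [17, 67, 71, 20, 95, 74]


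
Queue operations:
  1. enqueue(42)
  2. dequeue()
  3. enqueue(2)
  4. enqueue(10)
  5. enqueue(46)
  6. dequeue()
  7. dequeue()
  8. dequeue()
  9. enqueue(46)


enqueue(42) -> [42]
dequeue()->42, []
enqueue(2) -> [2]
enqueue(10) -> [2, 10]
enqueue(46) -> [2, 10, 46]
dequeue()->2, [10, 46]
dequeue()->10, [46]
dequeue()->46, []
enqueue(46) -> [46]

Final queue: [46]


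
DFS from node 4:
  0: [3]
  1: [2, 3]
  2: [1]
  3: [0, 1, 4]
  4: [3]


Visit 4, push [3]
Visit 3, push [1, 0]
Visit 0, push []
Visit 1, push [2]
Visit 2, push []

DFS order: [4, 3, 0, 1, 2]


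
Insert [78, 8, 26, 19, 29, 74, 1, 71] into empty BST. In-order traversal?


Insert 78: root
Insert 8: L from 78
Insert 26: L from 78 -> R from 8
Insert 19: L from 78 -> R from 8 -> L from 26
Insert 29: L from 78 -> R from 8 -> R from 26
Insert 74: L from 78 -> R from 8 -> R from 26 -> R from 29
Insert 1: L from 78 -> L from 8
Insert 71: L from 78 -> R from 8 -> R from 26 -> R from 29 -> L from 74

In-order: [1, 8, 19, 26, 29, 71, 74, 78]


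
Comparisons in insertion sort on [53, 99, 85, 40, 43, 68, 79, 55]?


Algorithm: insertion sort
Input: [53, 99, 85, 40, 43, 68, 79, 55]
Sorted: [40, 43, 53, 55, 68, 79, 85, 99]

21


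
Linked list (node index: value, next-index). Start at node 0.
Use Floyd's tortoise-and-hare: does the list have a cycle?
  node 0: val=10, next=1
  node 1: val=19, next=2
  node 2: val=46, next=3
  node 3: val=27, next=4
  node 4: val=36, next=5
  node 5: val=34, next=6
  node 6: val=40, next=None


Floyd's tortoise (slow, +1) and hare (fast, +2):
  init: slow=0, fast=0
  step 1: slow=1, fast=2
  step 2: slow=2, fast=4
  step 3: slow=3, fast=6
  step 4: fast -> None, no cycle

Cycle: no


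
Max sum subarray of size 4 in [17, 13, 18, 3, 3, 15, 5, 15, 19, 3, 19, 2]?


[0:4]: 51
[1:5]: 37
[2:6]: 39
[3:7]: 26
[4:8]: 38
[5:9]: 54
[6:10]: 42
[7:11]: 56
[8:12]: 43

Max: 56 at [7:11]


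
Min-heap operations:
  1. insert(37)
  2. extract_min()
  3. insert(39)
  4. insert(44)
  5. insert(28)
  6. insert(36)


insert(37) -> [37]
extract_min()->37, []
insert(39) -> [39]
insert(44) -> [39, 44]
insert(28) -> [28, 44, 39]
insert(36) -> [28, 36, 39, 44]

Final heap: [28, 36, 39, 44]


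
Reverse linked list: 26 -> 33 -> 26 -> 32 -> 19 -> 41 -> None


Step 1: curr=26, set curr.next=prev(None) | reversed so far: 26
Step 2: curr=33, set curr.next=prev(26) | reversed so far: 33 -> 26
Step 3: curr=26, set curr.next=prev(33) | reversed so far: 26 -> 33 -> 26
Step 4: curr=32, set curr.next=prev(26) | reversed so far: 32 -> 26 -> 33 -> 26
Step 5: curr=19, set curr.next=prev(32) | reversed so far: 19 -> 32 -> 26 -> 33 -> 26
Step 6: curr=41, set curr.next=prev(19) | reversed so far: 41 -> 19 -> 32 -> 26 -> 33 -> 26

41 -> 19 -> 32 -> 26 -> 33 -> 26 -> None


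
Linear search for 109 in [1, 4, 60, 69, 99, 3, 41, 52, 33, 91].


i=0: 1!=109
i=1: 4!=109
i=2: 60!=109
i=3: 69!=109
i=4: 99!=109
i=5: 3!=109
i=6: 41!=109
i=7: 52!=109
i=8: 33!=109
i=9: 91!=109

Not found, 10 comps


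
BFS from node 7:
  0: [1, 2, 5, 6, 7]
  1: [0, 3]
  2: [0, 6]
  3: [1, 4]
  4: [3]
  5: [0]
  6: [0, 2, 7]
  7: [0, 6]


Visit 7, enqueue [0, 6]
Visit 0, enqueue [1, 2, 5]
Visit 6, enqueue []
Visit 1, enqueue [3]
Visit 2, enqueue []
Visit 5, enqueue []
Visit 3, enqueue [4]
Visit 4, enqueue []

BFS order: [7, 0, 6, 1, 2, 5, 3, 4]


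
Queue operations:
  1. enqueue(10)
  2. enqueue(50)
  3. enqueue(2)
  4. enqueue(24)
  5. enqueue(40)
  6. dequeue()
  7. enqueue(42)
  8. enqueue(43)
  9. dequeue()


enqueue(10) -> [10]
enqueue(50) -> [10, 50]
enqueue(2) -> [10, 50, 2]
enqueue(24) -> [10, 50, 2, 24]
enqueue(40) -> [10, 50, 2, 24, 40]
dequeue()->10, [50, 2, 24, 40]
enqueue(42) -> [50, 2, 24, 40, 42]
enqueue(43) -> [50, 2, 24, 40, 42, 43]
dequeue()->50, [2, 24, 40, 42, 43]

Final queue: [2, 24, 40, 42, 43]


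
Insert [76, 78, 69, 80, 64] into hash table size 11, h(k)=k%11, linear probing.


Insert 76: h=10 -> slot 10
Insert 78: h=1 -> slot 1
Insert 69: h=3 -> slot 3
Insert 80: h=3, 1 probes -> slot 4
Insert 64: h=9 -> slot 9

Table: [None, 78, None, 69, 80, None, None, None, None, 64, 76]


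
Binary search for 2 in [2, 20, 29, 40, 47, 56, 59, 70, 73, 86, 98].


Step 1: lo=0, hi=10, mid=5, val=56
Step 2: lo=0, hi=4, mid=2, val=29
Step 3: lo=0, hi=1, mid=0, val=2

Found at index 0


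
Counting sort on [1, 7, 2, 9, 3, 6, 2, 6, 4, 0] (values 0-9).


Input: [1, 7, 2, 9, 3, 6, 2, 6, 4, 0]
Counts: [1, 1, 2, 1, 1, 0, 2, 1, 0, 1]

Sorted: [0, 1, 2, 2, 3, 4, 6, 6, 7, 9]


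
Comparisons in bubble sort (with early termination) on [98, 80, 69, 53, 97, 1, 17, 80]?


Algorithm: bubble sort (with early termination)
Input: [98, 80, 69, 53, 97, 1, 17, 80]
Sorted: [1, 17, 53, 69, 80, 80, 97, 98]

27


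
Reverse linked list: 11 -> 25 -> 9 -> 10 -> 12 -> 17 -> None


Step 1: curr=11, set curr.next=prev(None) | reversed so far: 11
Step 2: curr=25, set curr.next=prev(11) | reversed so far: 25 -> 11
Step 3: curr=9, set curr.next=prev(25) | reversed so far: 9 -> 25 -> 11
Step 4: curr=10, set curr.next=prev(9) | reversed so far: 10 -> 9 -> 25 -> 11
Step 5: curr=12, set curr.next=prev(10) | reversed so far: 12 -> 10 -> 9 -> 25 -> 11
Step 6: curr=17, set curr.next=prev(12) | reversed so far: 17 -> 12 -> 10 -> 9 -> 25 -> 11

17 -> 12 -> 10 -> 9 -> 25 -> 11 -> None


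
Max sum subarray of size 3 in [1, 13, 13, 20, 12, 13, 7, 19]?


[0:3]: 27
[1:4]: 46
[2:5]: 45
[3:6]: 45
[4:7]: 32
[5:8]: 39

Max: 46 at [1:4]


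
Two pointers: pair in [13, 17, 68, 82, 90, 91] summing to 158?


lo=0(13)+hi=5(91)=104
lo=1(17)+hi=5(91)=108
lo=2(68)+hi=5(91)=159
lo=2(68)+hi=4(90)=158

Yes: 68+90=158


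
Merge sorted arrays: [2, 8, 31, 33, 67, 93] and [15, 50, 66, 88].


Take 2 from A
Take 8 from A
Take 15 from B
Take 31 from A
Take 33 from A
Take 50 from B
Take 66 from B
Take 67 from A
Take 88 from B

Merged: [2, 8, 15, 31, 33, 50, 66, 67, 88, 93]


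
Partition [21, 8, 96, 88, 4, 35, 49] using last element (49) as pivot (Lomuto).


Pivot: 49
  21 <= 49: advance i (no swap)
  8 <= 49: advance i (no swap)
  4 <= 49: swap -> [21, 8, 4, 88, 96, 35, 49]
  35 <= 49: swap -> [21, 8, 4, 35, 96, 88, 49]
Place pivot at 4: [21, 8, 4, 35, 49, 88, 96]

Partitioned: [21, 8, 4, 35, 49, 88, 96]


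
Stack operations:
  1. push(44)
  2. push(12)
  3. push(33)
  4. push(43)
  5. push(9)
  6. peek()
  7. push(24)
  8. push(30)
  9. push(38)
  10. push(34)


push(44) -> [44]
push(12) -> [44, 12]
push(33) -> [44, 12, 33]
push(43) -> [44, 12, 33, 43]
push(9) -> [44, 12, 33, 43, 9]
peek()->9
push(24) -> [44, 12, 33, 43, 9, 24]
push(30) -> [44, 12, 33, 43, 9, 24, 30]
push(38) -> [44, 12, 33, 43, 9, 24, 30, 38]
push(34) -> [44, 12, 33, 43, 9, 24, 30, 38, 34]

Final stack: [44, 12, 33, 43, 9, 24, 30, 38, 34]


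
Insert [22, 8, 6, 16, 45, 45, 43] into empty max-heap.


Insert 22: [22]
Insert 8: [22, 8]
Insert 6: [22, 8, 6]
Insert 16: [22, 16, 6, 8]
Insert 45: [45, 22, 6, 8, 16]
Insert 45: [45, 22, 45, 8, 16, 6]
Insert 43: [45, 22, 45, 8, 16, 6, 43]

Final heap: [45, 22, 45, 8, 16, 6, 43]


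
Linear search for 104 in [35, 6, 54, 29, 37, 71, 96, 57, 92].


i=0: 35!=104
i=1: 6!=104
i=2: 54!=104
i=3: 29!=104
i=4: 37!=104
i=5: 71!=104
i=6: 96!=104
i=7: 57!=104
i=8: 92!=104

Not found, 9 comps


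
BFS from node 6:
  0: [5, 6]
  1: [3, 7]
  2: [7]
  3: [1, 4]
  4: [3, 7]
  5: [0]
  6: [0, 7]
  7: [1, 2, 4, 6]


Visit 6, enqueue [0, 7]
Visit 0, enqueue [5]
Visit 7, enqueue [1, 2, 4]
Visit 5, enqueue []
Visit 1, enqueue [3]
Visit 2, enqueue []
Visit 4, enqueue []
Visit 3, enqueue []

BFS order: [6, 0, 7, 5, 1, 2, 4, 3]


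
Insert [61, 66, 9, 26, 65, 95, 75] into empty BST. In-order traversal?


Insert 61: root
Insert 66: R from 61
Insert 9: L from 61
Insert 26: L from 61 -> R from 9
Insert 65: R from 61 -> L from 66
Insert 95: R from 61 -> R from 66
Insert 75: R from 61 -> R from 66 -> L from 95

In-order: [9, 26, 61, 65, 66, 75, 95]


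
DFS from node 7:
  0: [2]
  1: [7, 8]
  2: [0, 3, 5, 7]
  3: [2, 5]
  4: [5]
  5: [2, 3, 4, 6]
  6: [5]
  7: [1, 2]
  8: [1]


Visit 7, push [2, 1]
Visit 1, push [8]
Visit 8, push []
Visit 2, push [5, 3, 0]
Visit 0, push []
Visit 3, push [5]
Visit 5, push [6, 4]
Visit 4, push []
Visit 6, push []

DFS order: [7, 1, 8, 2, 0, 3, 5, 4, 6]


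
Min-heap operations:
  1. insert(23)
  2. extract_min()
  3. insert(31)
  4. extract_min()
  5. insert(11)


insert(23) -> [23]
extract_min()->23, []
insert(31) -> [31]
extract_min()->31, []
insert(11) -> [11]

Final heap: [11]


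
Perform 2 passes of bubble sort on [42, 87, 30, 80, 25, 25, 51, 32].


Initial: [42, 87, 30, 80, 25, 25, 51, 32]
Pass 1: [42, 30, 80, 25, 25, 51, 32, 87] (6 swaps)
Pass 2: [30, 42, 25, 25, 51, 32, 80, 87] (5 swaps)

After 2 passes: [30, 42, 25, 25, 51, 32, 80, 87]


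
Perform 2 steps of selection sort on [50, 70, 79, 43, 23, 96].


Initial: [50, 70, 79, 43, 23, 96]
Step 1: min=23 at 4
  Swap: [23, 70, 79, 43, 50, 96]
Step 2: min=43 at 3
  Swap: [23, 43, 79, 70, 50, 96]

After 2 steps: [23, 43, 79, 70, 50, 96]


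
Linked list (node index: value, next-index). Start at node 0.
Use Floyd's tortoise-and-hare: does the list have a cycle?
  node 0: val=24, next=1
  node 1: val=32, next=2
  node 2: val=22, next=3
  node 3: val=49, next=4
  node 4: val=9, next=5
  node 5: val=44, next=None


Floyd's tortoise (slow, +1) and hare (fast, +2):
  init: slow=0, fast=0
  step 1: slow=1, fast=2
  step 2: slow=2, fast=4
  step 3: fast 4->5->None, no cycle

Cycle: no


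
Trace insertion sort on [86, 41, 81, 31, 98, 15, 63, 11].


Initial: [86, 41, 81, 31, 98, 15, 63, 11]
Insert 41: [41, 86, 81, 31, 98, 15, 63, 11]
Insert 81: [41, 81, 86, 31, 98, 15, 63, 11]
Insert 31: [31, 41, 81, 86, 98, 15, 63, 11]
Insert 98: [31, 41, 81, 86, 98, 15, 63, 11]
Insert 15: [15, 31, 41, 81, 86, 98, 63, 11]
Insert 63: [15, 31, 41, 63, 81, 86, 98, 11]
Insert 11: [11, 15, 31, 41, 63, 81, 86, 98]

Sorted: [11, 15, 31, 41, 63, 81, 86, 98]


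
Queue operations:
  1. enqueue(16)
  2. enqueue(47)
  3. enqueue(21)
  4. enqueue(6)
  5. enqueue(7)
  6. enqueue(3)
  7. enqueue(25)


enqueue(16) -> [16]
enqueue(47) -> [16, 47]
enqueue(21) -> [16, 47, 21]
enqueue(6) -> [16, 47, 21, 6]
enqueue(7) -> [16, 47, 21, 6, 7]
enqueue(3) -> [16, 47, 21, 6, 7, 3]
enqueue(25) -> [16, 47, 21, 6, 7, 3, 25]

Final queue: [16, 47, 21, 6, 7, 3, 25]


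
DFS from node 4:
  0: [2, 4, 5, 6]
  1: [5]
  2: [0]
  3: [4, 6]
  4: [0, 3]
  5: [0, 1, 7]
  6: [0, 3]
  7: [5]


Visit 4, push [3, 0]
Visit 0, push [6, 5, 2]
Visit 2, push []
Visit 5, push [7, 1]
Visit 1, push []
Visit 7, push []
Visit 6, push [3]
Visit 3, push []

DFS order: [4, 0, 2, 5, 1, 7, 6, 3]


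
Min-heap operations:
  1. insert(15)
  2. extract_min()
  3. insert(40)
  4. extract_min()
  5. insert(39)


insert(15) -> [15]
extract_min()->15, []
insert(40) -> [40]
extract_min()->40, []
insert(39) -> [39]

Final heap: [39]


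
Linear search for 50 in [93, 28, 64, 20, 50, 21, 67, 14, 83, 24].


i=0: 93!=50
i=1: 28!=50
i=2: 64!=50
i=3: 20!=50
i=4: 50==50 found!

Found at 4, 5 comps


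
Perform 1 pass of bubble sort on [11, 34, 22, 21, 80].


Initial: [11, 34, 22, 21, 80]
Pass 1: [11, 22, 21, 34, 80] (2 swaps)

After 1 pass: [11, 22, 21, 34, 80]


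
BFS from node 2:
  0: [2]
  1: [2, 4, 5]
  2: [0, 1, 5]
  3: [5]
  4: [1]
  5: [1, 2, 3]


Visit 2, enqueue [0, 1, 5]
Visit 0, enqueue []
Visit 1, enqueue [4]
Visit 5, enqueue [3]
Visit 4, enqueue []
Visit 3, enqueue []

BFS order: [2, 0, 1, 5, 4, 3]


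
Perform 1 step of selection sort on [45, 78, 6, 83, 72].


Initial: [45, 78, 6, 83, 72]
Step 1: min=6 at 2
  Swap: [6, 78, 45, 83, 72]

After 1 step: [6, 78, 45, 83, 72]


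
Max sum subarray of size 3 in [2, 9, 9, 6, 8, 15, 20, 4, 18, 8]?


[0:3]: 20
[1:4]: 24
[2:5]: 23
[3:6]: 29
[4:7]: 43
[5:8]: 39
[6:9]: 42
[7:10]: 30

Max: 43 at [4:7]


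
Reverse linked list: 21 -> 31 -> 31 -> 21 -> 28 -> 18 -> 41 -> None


Step 1: curr=21, set curr.next=prev(None) | reversed so far: 21
Step 2: curr=31, set curr.next=prev(21) | reversed so far: 31 -> 21
Step 3: curr=31, set curr.next=prev(31) | reversed so far: 31 -> 31 -> 21
Step 4: curr=21, set curr.next=prev(31) | reversed so far: 21 -> 31 -> 31 -> 21
Step 5: curr=28, set curr.next=prev(21) | reversed so far: 28 -> 21 -> 31 -> 31 -> 21
Step 6: curr=18, set curr.next=prev(28) | reversed so far: 18 -> 28 -> 21 -> 31 -> 31 -> 21
Step 7: curr=41, set curr.next=prev(18) | reversed so far: 41 -> 18 -> 28 -> 21 -> 31 -> 31 -> 21

41 -> 18 -> 28 -> 21 -> 31 -> 31 -> 21 -> None


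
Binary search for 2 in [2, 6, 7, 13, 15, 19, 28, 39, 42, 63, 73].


Step 1: lo=0, hi=10, mid=5, val=19
Step 2: lo=0, hi=4, mid=2, val=7
Step 3: lo=0, hi=1, mid=0, val=2

Found at index 0


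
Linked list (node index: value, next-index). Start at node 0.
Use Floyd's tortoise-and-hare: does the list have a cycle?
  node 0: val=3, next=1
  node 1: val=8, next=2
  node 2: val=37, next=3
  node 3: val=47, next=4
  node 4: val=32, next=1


Floyd's tortoise (slow, +1) and hare (fast, +2):
  init: slow=0, fast=0
  step 1: slow=1, fast=2
  step 2: slow=2, fast=4
  step 3: slow=3, fast=2
  step 4: slow=4, fast=4
  slow == fast at node 4: cycle detected

Cycle: yes


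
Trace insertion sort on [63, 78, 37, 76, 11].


Initial: [63, 78, 37, 76, 11]
Insert 78: [63, 78, 37, 76, 11]
Insert 37: [37, 63, 78, 76, 11]
Insert 76: [37, 63, 76, 78, 11]
Insert 11: [11, 37, 63, 76, 78]

Sorted: [11, 37, 63, 76, 78]


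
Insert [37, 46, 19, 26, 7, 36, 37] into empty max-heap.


Insert 37: [37]
Insert 46: [46, 37]
Insert 19: [46, 37, 19]
Insert 26: [46, 37, 19, 26]
Insert 7: [46, 37, 19, 26, 7]
Insert 36: [46, 37, 36, 26, 7, 19]
Insert 37: [46, 37, 37, 26, 7, 19, 36]

Final heap: [46, 37, 37, 26, 7, 19, 36]


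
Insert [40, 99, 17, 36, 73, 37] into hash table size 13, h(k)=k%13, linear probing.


Insert 40: h=1 -> slot 1
Insert 99: h=8 -> slot 8
Insert 17: h=4 -> slot 4
Insert 36: h=10 -> slot 10
Insert 73: h=8, 1 probes -> slot 9
Insert 37: h=11 -> slot 11

Table: [None, 40, None, None, 17, None, None, None, 99, 73, 36, 37, None]


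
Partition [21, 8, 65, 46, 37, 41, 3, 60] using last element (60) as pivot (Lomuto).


Pivot: 60
  21 <= 60: advance i (no swap)
  8 <= 60: advance i (no swap)
  46 <= 60: swap -> [21, 8, 46, 65, 37, 41, 3, 60]
  37 <= 60: swap -> [21, 8, 46, 37, 65, 41, 3, 60]
  41 <= 60: swap -> [21, 8, 46, 37, 41, 65, 3, 60]
  3 <= 60: swap -> [21, 8, 46, 37, 41, 3, 65, 60]
Place pivot at 6: [21, 8, 46, 37, 41, 3, 60, 65]

Partitioned: [21, 8, 46, 37, 41, 3, 60, 65]


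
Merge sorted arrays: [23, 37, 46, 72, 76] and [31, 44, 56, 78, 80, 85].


Take 23 from A
Take 31 from B
Take 37 from A
Take 44 from B
Take 46 from A
Take 56 from B
Take 72 from A
Take 76 from A

Merged: [23, 31, 37, 44, 46, 56, 72, 76, 78, 80, 85]


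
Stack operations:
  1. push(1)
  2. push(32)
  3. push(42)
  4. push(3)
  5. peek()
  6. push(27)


push(1) -> [1]
push(32) -> [1, 32]
push(42) -> [1, 32, 42]
push(3) -> [1, 32, 42, 3]
peek()->3
push(27) -> [1, 32, 42, 3, 27]

Final stack: [1, 32, 42, 3, 27]


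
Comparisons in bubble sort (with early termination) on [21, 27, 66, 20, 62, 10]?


Algorithm: bubble sort (with early termination)
Input: [21, 27, 66, 20, 62, 10]
Sorted: [10, 20, 21, 27, 62, 66]

15


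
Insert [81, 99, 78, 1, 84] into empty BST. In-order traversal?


Insert 81: root
Insert 99: R from 81
Insert 78: L from 81
Insert 1: L from 81 -> L from 78
Insert 84: R from 81 -> L from 99

In-order: [1, 78, 81, 84, 99]


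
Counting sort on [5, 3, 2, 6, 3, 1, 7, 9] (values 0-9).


Input: [5, 3, 2, 6, 3, 1, 7, 9]
Counts: [0, 1, 1, 2, 0, 1, 1, 1, 0, 1]

Sorted: [1, 2, 3, 3, 5, 6, 7, 9]


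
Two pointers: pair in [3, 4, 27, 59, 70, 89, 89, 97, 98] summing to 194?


lo=0(3)+hi=8(98)=101
lo=1(4)+hi=8(98)=102
lo=2(27)+hi=8(98)=125
lo=3(59)+hi=8(98)=157
lo=4(70)+hi=8(98)=168
lo=5(89)+hi=8(98)=187
lo=6(89)+hi=8(98)=187
lo=7(97)+hi=8(98)=195

No pair found


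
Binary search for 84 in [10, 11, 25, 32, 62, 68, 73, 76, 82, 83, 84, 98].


Step 1: lo=0, hi=11, mid=5, val=68
Step 2: lo=6, hi=11, mid=8, val=82
Step 3: lo=9, hi=11, mid=10, val=84

Found at index 10


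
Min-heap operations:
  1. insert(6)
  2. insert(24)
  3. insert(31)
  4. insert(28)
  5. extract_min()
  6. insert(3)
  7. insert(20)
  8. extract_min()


insert(6) -> [6]
insert(24) -> [6, 24]
insert(31) -> [6, 24, 31]
insert(28) -> [6, 24, 31, 28]
extract_min()->6, [24, 28, 31]
insert(3) -> [3, 24, 31, 28]
insert(20) -> [3, 20, 31, 28, 24]
extract_min()->3, [20, 24, 31, 28]

Final heap: [20, 24, 31, 28]
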